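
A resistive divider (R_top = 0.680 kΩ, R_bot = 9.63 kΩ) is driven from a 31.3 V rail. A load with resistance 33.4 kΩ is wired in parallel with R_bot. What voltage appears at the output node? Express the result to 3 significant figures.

V_out ≈ 28.7 V

The load sits in parallel with R_bot: R_bot‖R_L = (9630 × 33400) / (9630 + 33400) = 7475 Ω.
V_out = 31.3 × 7475 / (680 + 7475) = 31.3 × 7475/8155 = 28.7 V.
(Unloaded it would have been 29.2 V.)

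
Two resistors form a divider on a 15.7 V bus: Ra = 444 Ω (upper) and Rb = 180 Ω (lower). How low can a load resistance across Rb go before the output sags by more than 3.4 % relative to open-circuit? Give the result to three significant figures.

Output resistance R_th = Ra‖Rb = (444 × 180)/624.0 = 128.1 Ω.
The fractional drop is R_th/(R_th + R_L); requiring this ≤ 0.0340 gives R_L ≥ R_th(1/0.0340 − 1) = 128.1 × 28.41 = 3.64 kΩ.

R_L(min) ≈ 3.64 kΩ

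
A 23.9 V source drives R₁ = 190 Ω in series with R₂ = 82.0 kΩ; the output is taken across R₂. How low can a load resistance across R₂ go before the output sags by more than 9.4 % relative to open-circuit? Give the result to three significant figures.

R_L(min) ≈ 1.83 kΩ

Output resistance R_th = R₁‖R₂ = (190 × 82000)/82190 = 189.6 Ω.
The fractional drop is R_th/(R_th + R_L); requiring this ≤ 0.0940 gives R_L ≥ R_th(1/0.0940 − 1) = 189.6 × 9.638 = 1.83 kΩ.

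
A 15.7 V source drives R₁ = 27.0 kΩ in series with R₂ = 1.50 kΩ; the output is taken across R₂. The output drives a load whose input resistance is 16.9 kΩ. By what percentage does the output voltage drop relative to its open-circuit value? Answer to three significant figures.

The divider's output (Thévenin) resistance is R₁‖R₂ = 1.421 kΩ.
Fractional drop under load = R_th/(R_th + R_L) = 1.421 / (1.421 + 16.9) = 0.07756.
So the output falls by 7.76 %.

7.76 %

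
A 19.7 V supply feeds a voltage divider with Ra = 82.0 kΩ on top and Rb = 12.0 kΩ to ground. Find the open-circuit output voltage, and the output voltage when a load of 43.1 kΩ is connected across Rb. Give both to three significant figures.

Open-circuit: V = 19.7 × 12.0/(82.0 + 12.0) = 2.51 V.
With the load, Rb becomes Rb‖R_L = 9.387 kΩ, so V = 19.7 × 9.387/91.39 = 2.02 V.

Unloaded: 2.51 V; loaded: 2.02 V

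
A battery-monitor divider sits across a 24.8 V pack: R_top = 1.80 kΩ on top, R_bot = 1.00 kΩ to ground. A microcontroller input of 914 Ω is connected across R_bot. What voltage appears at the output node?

The load sits in parallel with R_bot: R_bot‖R_L = (1000 × 914) / (1000 + 914) = 477.5 Ω.
V_out = 24.8 × 477.5 / (1800 + 477.5) = 24.8 × 477.5/2278 = 5.20 V.
(Unloaded it would have been 8.86 V.)

V_out ≈ 5.20 V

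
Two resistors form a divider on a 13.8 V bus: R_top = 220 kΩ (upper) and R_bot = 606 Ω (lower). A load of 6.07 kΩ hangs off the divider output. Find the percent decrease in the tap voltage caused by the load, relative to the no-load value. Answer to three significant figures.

9.05 %

Unloaded V = 13.8 × 606/220600 = 0.037908 V.
Loaded: R_bot‖R_L = 551.0 Ω, giving V = 13.8 × 551.0/220600 = 0.034476 V.
Drop = (0.037908 − 0.034476) / 0.037908 = 9.05 %.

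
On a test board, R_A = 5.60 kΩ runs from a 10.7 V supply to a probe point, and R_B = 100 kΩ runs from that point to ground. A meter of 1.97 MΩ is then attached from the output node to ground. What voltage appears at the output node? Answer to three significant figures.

The load sits in parallel with R_B: R_B‖R_L = (100 × 1970) / (100 + 1970) = 95.17 kΩ.
V_out = 10.7 × 95.17 / (5.60 + 95.17) = 10.7 × 95.17/100.8 = 10.1 V.

V_out ≈ 10.1 V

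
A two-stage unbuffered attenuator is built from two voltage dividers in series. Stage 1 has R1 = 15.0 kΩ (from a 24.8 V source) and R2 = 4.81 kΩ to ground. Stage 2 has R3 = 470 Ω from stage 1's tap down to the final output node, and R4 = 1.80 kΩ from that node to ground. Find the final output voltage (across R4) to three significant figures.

Stage 2 presents R3+R4 = 2270 Ω as a load on stage 1's tap.
Stage 1's lower leg becomes R2‖(R3+R4) = 1542 Ω, so V_mid = 24.8 × 1542/16540 = 2.312 V.
Stage 2 is itself unloaded: V_out = V_mid × R4/(R3+R4) = 2.312 × 1800/2270 = 1.83 V.

V_out ≈ 1.83 V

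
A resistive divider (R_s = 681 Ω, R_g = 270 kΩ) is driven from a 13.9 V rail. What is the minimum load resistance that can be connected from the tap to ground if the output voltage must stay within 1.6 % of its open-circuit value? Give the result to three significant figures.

R_L(min) ≈ 41.8 kΩ

Output resistance R_th = R_s‖R_g = (681 × 270000)/270700 = 679.3 Ω.
The fractional drop is R_th/(R_th + R_L); requiring this ≤ 0.0160 gives R_L ≥ R_th(1/0.0160 − 1) = 679.3 × 61.50 = 41.8 kΩ.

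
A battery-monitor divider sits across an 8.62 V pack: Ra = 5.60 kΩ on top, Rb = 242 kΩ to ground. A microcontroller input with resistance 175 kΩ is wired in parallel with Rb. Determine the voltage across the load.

The load sits in parallel with Rb: Rb‖R_L = (242 × 175) / (242 + 175) = 101.6 kΩ.
V_out = 8.62 × 101.6 / (5.60 + 101.6) = 8.62 × 101.6/107.2 = 8.17 V.

V_out ≈ 8.17 V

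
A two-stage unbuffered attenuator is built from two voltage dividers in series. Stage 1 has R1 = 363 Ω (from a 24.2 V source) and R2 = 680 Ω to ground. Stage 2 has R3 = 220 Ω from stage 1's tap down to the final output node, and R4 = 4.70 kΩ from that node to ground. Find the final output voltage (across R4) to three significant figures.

V_out ≈ 14.4 V

Stage 2 presents R3+R4 = 4920 Ω as a load on stage 1's tap.
Stage 1's lower leg becomes R2‖(R3+R4) = 597.4 Ω, so V_mid = 24.2 × 597.4/960.4 = 15.05 V.
Stage 2 is itself unloaded: V_out = V_mid × R4/(R3+R4) = 15.05 × 4700/4920 = 14.4 V.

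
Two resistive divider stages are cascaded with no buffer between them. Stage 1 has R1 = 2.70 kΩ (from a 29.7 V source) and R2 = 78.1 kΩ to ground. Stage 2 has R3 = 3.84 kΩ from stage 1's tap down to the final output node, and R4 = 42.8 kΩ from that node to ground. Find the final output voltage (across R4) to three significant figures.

V_out ≈ 24.9 V

Stage 2 presents R3+R4 = 46.64 kΩ as a load on stage 1's tap.
Stage 1's lower leg becomes R2‖(R3+R4) = 29.20 kΩ, so V_mid = 29.7 × 29.20/31.90 = 27.19 V.
Stage 2 is itself unloaded: V_out = V_mid × R4/(R3+R4) = 27.19 × 42.8/46.64 = 24.9 V.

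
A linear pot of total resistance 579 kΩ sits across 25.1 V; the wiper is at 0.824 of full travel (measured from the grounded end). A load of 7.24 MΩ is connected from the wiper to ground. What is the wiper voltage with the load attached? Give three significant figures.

V ≈ 20.4 V

The wiper splits the pot into (1−α)R = 101.9 kΩ above and αR = 477.1 kΩ below.
Lower section ‖ load = 447.6 kΩ.
V_wiper = 25.1 × 447.6/(101.9 + 447.6) = 20.4 V.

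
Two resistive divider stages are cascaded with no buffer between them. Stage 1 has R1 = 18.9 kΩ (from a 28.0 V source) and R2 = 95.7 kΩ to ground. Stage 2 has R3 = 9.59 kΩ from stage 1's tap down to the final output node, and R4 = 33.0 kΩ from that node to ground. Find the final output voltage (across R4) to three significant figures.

Stage 2 presents R3+R4 = 42.59 kΩ as a load on stage 1's tap.
Stage 1's lower leg becomes R2‖(R3+R4) = 29.47 kΩ, so V_mid = 28.0 × 29.47/48.37 = 17.06 V.
Stage 2 is itself unloaded: V_out = V_mid × R4/(R3+R4) = 17.06 × 33.0/42.59 = 13.2 V.

V_out ≈ 13.2 V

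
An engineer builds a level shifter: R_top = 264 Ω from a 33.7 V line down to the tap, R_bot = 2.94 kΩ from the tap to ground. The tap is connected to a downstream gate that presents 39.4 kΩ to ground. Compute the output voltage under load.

V_out ≈ 30.7 V

The load sits in parallel with R_bot: R_bot‖R_L = (2940 × 39400) / (2940 + 39400) = 2736 Ω.
V_out = 33.7 × 2736 / (264 + 2736) = 33.7 × 2736/3000 = 30.7 V.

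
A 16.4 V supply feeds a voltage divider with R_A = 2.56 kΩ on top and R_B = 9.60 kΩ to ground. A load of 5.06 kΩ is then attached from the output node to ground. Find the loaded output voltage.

V_out ≈ 9.25 V

The load sits in parallel with R_B: R_B‖R_L = (9.60 × 5.06) / (9.60 + 5.06) = 3.314 kΩ.
V_out = 16.4 × 3.314 / (2.56 + 3.314) = 16.4 × 3.314/5.874 = 9.25 V.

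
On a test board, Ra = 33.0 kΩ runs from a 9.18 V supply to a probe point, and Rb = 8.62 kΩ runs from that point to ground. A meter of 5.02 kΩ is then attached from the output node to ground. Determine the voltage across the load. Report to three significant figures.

V_out ≈ 0.805 V

The load sits in parallel with Rb: Rb‖R_L = (8.62 × 5.02) / (8.62 + 5.02) = 3.172 kΩ.
V_out = 9.18 × 3.172 / (33.0 + 3.172) = 9.18 × 3.172/36.17 = 0.805 V.
(Unloaded it would have been 1.90 V.)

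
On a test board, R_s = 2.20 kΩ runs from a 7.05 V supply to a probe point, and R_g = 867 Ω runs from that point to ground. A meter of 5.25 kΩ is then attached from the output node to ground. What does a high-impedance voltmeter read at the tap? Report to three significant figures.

V_out ≈ 1.78 V

The load sits in parallel with R_g: R_g‖R_L = (867 × 5250) / (867 + 5250) = 744.1 Ω.
V_out = 7.05 × 744.1 / (2200 + 744.1) = 7.05 × 744.1/2944 = 1.78 V.
(Unloaded it would have been 1.99 V.)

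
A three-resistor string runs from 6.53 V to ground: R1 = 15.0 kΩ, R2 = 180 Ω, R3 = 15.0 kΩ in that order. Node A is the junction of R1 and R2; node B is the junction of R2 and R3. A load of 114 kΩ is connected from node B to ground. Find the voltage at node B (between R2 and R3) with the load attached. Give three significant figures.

V ≈ 3.04 V

At node B, R3 is in parallel with the load: R3‖R_L = 13260 Ω.
Below node A the resistance is R2 + (R3‖R_L) = 13440 Ω, so V_A = 6.53 × 13440/28440 = 3.085 V.
Then V_B = V_A × (R3‖R_L)/(R2 + R3‖R_L) = 3.085 × 13260/13440 = 3.04 V.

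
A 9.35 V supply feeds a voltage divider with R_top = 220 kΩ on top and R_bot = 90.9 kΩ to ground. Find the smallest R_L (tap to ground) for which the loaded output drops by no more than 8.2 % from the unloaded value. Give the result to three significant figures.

R_L(min) ≈ 720 kΩ

Output resistance R_th = R_top‖R_bot = (220 × 90.9)/310.9 = 64.32 kΩ.
The fractional drop is R_th/(R_th + R_L); requiring this ≤ 0.0820 gives R_L ≥ R_th(1/0.0820 − 1) = 64.32 × 11.20 = 720 kΩ.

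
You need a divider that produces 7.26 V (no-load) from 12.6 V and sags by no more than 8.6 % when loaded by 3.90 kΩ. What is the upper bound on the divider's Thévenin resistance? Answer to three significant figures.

Loading drop = R_th/(R_th + R_L) ≤ 0.0860, so R_th ≤ R_L · ε/(1−ε) = 3.90 kΩ × 0.0860/0.9140 = 367 Ω.
(Any R1, R2 with R2/(R1+R2) = 0.576 and R1‖R2 ≤ 367 Ω will meet the spec.)

R_th ≤ 367 Ω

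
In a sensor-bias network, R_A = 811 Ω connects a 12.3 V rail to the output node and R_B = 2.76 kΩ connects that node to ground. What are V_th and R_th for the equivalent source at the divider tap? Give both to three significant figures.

V_th = 9.51 V, R_th = 627 Ω

V_th is the open-circuit tap voltage: 12.3 × 2760/(811 + 2760) = 9.51 V.
With the supply zeroed, R_A and R_B appear in parallel from the tap: R_th = R_A‖R_B = (811 × 2760)/3571 = 627 Ω.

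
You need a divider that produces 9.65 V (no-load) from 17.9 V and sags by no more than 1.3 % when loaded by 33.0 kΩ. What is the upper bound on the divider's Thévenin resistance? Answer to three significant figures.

R_th ≤ 435 Ω

Loading drop = R_th/(R_th + R_L) ≤ 0.0130, so R_th ≤ R_L · ε/(1−ε) = 33.0 kΩ × 0.0130/0.9870 = 435 Ω.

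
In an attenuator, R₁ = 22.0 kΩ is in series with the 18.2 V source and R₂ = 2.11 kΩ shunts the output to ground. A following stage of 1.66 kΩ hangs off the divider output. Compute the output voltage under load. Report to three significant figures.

The load sits in parallel with R₂: R₂‖R_L = (2.11 × 1.66) / (2.11 + 1.66) = 0.9291 kΩ.
V_out = 18.2 × 0.9291 / (22.0 + 0.9291) = 18.2 × 0.9291/22.93 = 0.737 V.

V_out ≈ 0.737 V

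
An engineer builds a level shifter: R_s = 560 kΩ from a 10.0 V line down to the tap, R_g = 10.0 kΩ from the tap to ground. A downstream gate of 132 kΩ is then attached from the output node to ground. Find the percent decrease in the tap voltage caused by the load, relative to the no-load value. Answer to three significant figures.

The divider's output (Thévenin) resistance is R_s‖R_g = 9.825 kΩ.
Fractional drop under load = R_th/(R_th + R_L) = 9.825 / (9.825 + 132) = 0.06927.
So the output falls by 6.93 %.

6.93 %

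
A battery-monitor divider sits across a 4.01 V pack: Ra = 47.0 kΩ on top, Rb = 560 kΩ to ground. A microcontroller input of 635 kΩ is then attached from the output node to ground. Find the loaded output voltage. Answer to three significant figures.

V_out ≈ 3.46 V

The load sits in parallel with Rb: Rb‖R_L = (560 × 635) / (560 + 635) = 297.6 kΩ.
V_out = 4.01 × 297.6 / (47.0 + 297.6) = 4.01 × 297.6/344.6 = 3.46 V.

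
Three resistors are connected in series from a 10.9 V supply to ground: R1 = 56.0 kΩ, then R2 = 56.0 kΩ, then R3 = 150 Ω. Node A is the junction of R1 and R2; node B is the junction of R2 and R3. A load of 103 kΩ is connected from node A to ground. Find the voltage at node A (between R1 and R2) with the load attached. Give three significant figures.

V ≈ 4.29 V

Below node A the series string R2+R3 = 56150 Ω sits in parallel with the 103000 Ω load: 36340 Ω.
V_A = 10.9 × 36340/(56000 + 36340) = 4.29 V.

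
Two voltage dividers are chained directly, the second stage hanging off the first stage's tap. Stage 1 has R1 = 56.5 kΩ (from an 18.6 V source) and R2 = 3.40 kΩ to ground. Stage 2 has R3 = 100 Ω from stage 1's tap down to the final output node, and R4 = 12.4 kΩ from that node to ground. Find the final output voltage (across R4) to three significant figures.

Stage 2 presents R3+R4 = 12500 Ω as a load on stage 1's tap.
Stage 1's lower leg becomes R2‖(R3+R4) = 2673 Ω, so V_mid = 18.6 × 2673/59170 = 0.8402 V.
Stage 2 is itself unloaded: V_out = V_mid × R4/(R3+R4) = 0.8402 × 12400/12500 = 0.833 V.

V_out ≈ 0.833 V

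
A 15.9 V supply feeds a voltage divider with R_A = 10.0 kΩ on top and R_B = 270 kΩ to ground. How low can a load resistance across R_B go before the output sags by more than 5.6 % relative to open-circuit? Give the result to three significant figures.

R_L(min) ≈ 163 kΩ

Output resistance R_th = R_A‖R_B = (10.0 × 270)/280.0 = 9.643 kΩ.
The fractional drop is R_th/(R_th + R_L); requiring this ≤ 0.0560 gives R_L ≥ R_th(1/0.0560 − 1) = 9.643 × 16.86 = 163 kΩ.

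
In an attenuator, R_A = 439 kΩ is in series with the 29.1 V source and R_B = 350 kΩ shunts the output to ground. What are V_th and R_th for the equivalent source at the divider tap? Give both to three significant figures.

V_th is the open-circuit tap voltage: 29.1 × 350/(439 + 350) = 12.9 V.
With the supply zeroed, R_A and R_B appear in parallel from the tap: R_th = R_A‖R_B = (439 × 350)/789.0 = 195 kΩ.

V_th = 12.9 V, R_th = 195 kΩ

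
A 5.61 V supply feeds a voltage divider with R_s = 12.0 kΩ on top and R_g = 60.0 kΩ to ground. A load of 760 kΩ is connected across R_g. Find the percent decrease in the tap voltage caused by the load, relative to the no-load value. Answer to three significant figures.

1.30 %

The divider's output (Thévenin) resistance is R_s‖R_g = 10.00 kΩ.
Fractional drop under load = R_th/(R_th + R_L) = 10.00 / (10.00 + 760) = 0.01299.
So the output falls by 1.30 %.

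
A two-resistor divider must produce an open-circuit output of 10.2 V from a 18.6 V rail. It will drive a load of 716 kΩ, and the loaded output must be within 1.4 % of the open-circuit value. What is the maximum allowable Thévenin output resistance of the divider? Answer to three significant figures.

R_th ≤ 10.2 kΩ

Loading drop = R_th/(R_th + R_L) ≤ 0.0140, so R_th ≤ R_L · ε/(1−ε) = 716 kΩ × 0.0140/0.9860 = 10.2 kΩ.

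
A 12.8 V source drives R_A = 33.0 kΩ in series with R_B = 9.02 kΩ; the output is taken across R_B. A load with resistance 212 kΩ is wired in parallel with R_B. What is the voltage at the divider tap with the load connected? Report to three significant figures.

V_out ≈ 2.66 V

The load sits in parallel with R_B: R_B‖R_L = (9.02 × 212) / (9.02 + 212) = 8.652 kΩ.
V_out = 12.8 × 8.652 / (33.0 + 8.652) = 12.8 × 8.652/41.65 = 2.66 V.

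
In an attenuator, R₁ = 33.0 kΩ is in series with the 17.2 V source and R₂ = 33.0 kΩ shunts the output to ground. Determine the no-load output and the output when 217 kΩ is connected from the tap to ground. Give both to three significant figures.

Unloaded: 8.60 V; loaded: 7.99 V

Open-circuit: V = 17.2 × 33.0/(33.0 + 33.0) = 8.60 V.
With the load, R₂ becomes R₂‖R_L = 28.64 kΩ, so V = 17.2 × 28.64/61.64 = 7.99 V.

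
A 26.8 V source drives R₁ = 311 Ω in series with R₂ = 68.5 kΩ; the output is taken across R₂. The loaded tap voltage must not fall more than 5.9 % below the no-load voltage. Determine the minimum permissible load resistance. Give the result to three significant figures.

R_L(min) ≈ 4.94 kΩ

Output resistance R_th = R₁‖R₂ = (311 × 68500)/68810 = 309.6 Ω.
The fractional drop is R_th/(R_th + R_L); requiring this ≤ 0.0590 gives R_L ≥ R_th(1/0.0590 − 1) = 309.6 × 15.95 = 4.94 kΩ.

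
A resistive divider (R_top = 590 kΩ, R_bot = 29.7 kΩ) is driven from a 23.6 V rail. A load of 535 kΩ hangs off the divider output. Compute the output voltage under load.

The load sits in parallel with R_bot: R_bot‖R_L = (29.7 × 535) / (29.7 + 535) = 28.14 kΩ.
V_out = 23.6 × 28.14 / (590 + 28.14) = 23.6 × 28.14/618.1 = 1.07 V.
(Unloaded it would have been 1.13 V.)

V_out ≈ 1.07 V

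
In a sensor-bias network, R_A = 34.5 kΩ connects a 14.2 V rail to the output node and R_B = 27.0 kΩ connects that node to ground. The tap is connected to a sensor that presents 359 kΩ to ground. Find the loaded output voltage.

V_out ≈ 5.98 V

The load sits in parallel with R_B: R_B‖R_L = (27.0 × 359) / (27.0 + 359) = 25.11 kΩ.
V_out = 14.2 × 25.11 / (34.5 + 25.11) = 14.2 × 25.11/59.61 = 5.98 V.
(Unloaded it would have been 6.23 V.)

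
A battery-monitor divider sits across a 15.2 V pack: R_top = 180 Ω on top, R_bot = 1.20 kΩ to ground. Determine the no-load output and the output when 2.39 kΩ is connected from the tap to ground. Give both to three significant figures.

Unloaded: 13.2 V; loaded: 12.4 V

Open-circuit: V = 15.2 × 1200/(180 + 1200) = 13.2 V.
With the load, R_bot becomes R_bot‖R_L = 798.9 Ω, so V = 15.2 × 798.9/978.9 = 12.4 V.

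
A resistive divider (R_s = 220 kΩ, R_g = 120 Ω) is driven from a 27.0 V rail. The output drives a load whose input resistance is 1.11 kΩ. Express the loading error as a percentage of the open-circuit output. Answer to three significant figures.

The divider's output (Thévenin) resistance is R_s‖R_g = 119.9 Ω.
Fractional drop under load = R_th/(R_th + R_L) = 119.9 / (119.9 + 1110) = 0.09751.
So the output falls by 9.75 %.

9.75 %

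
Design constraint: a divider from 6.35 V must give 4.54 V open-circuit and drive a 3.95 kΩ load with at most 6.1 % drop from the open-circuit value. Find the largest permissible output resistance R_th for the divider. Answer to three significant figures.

Loading drop = R_th/(R_th + R_L) ≤ 0.0610, so R_th ≤ R_L · ε/(1−ε) = 3.95 kΩ × 0.0610/0.9390 = 257 Ω.
(Any R1, R2 with R2/(R1+R2) = 0.715 and R1‖R2 ≤ 257 Ω will meet the spec.)

R_th ≤ 257 Ω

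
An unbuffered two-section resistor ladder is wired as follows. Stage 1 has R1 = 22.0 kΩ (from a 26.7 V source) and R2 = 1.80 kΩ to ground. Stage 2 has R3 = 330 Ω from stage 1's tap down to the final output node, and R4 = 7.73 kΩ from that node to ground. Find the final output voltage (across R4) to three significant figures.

V_out ≈ 1.61 V

Stage 2 presents R3+R4 = 8060 Ω as a load on stage 1's tap.
Stage 1's lower leg becomes R2‖(R3+R4) = 1471 Ω, so V_mid = 26.7 × 1471/23470 = 1.674 V.
Stage 2 is itself unloaded: V_out = V_mid × R4/(R3+R4) = 1.674 × 7730/8060 = 1.61 V.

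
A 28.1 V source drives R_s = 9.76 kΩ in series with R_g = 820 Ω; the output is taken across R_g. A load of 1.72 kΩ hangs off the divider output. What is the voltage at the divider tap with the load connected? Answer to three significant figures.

The load sits in parallel with R_g: R_g‖R_L = (820 × 1720) / (820 + 1720) = 555.3 Ω.
V_out = 28.1 × 555.3 / (9760 + 555.3) = 28.1 × 555.3/10320 = 1.51 V.

V_out ≈ 1.51 V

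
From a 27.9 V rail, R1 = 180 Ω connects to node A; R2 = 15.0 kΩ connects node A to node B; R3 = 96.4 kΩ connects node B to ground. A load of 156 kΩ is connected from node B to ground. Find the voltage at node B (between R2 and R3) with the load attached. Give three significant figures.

V ≈ 22.2 V

At node B, R3 is in parallel with the load: R3‖R_L = 59580 Ω.
Below node A the resistance is R2 + (R3‖R_L) = 74580 Ω, so V_A = 27.9 × 74580/74760 = 27.83 V.
Then V_B = V_A × (R3‖R_L)/(R2 + R3‖R_L) = 27.83 × 59580/74580 = 22.2 V.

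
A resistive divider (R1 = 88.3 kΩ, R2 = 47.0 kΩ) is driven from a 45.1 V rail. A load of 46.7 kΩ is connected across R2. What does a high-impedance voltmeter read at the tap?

V_out ≈ 9.46 V

The load sits in parallel with R2: R2‖R_L = (47.0 × 46.7) / (47.0 + 46.7) = 23.42 kΩ.
V_out = 45.1 × 23.42 / (88.3 + 23.42) = 45.1 × 23.42/111.7 = 9.46 V.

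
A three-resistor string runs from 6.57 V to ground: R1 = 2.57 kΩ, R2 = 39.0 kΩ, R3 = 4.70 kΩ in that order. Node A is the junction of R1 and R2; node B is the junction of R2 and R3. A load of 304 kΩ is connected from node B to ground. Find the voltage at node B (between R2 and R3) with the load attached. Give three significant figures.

At node B, R3 is in parallel with the load: R3‖R_L = 4.628 kΩ.
Below node A the resistance is R2 + (R3‖R_L) = 43.63 kΩ, so V_A = 6.57 × 43.63/46.20 = 6.205 V.
Then V_B = V_A × (R3‖R_L)/(R2 + R3‖R_L) = 6.205 × 4.628/43.63 = 0.658 V.

V ≈ 0.658 V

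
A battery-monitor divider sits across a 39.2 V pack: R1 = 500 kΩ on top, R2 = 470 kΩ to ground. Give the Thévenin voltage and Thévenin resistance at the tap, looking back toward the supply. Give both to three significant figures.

V_th is the open-circuit tap voltage: 39.2 × 470/(500 + 470) = 19.0 V.
With the supply zeroed, R1 and R2 appear in parallel from the tap: R_th = R1‖R2 = (500 × 470)/970.0 = 242 kΩ.

V_th = 19.0 V, R_th = 242 kΩ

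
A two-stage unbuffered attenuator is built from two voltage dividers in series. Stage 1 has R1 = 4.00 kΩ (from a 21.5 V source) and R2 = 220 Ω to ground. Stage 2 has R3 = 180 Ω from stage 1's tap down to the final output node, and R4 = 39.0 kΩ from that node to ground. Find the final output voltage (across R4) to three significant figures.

Stage 2 presents R3+R4 = 39180 Ω as a load on stage 1's tap.
Stage 1's lower leg becomes R2‖(R3+R4) = 218.8 Ω, so V_mid = 21.5 × 218.8/4219 = 1.115 V.
Stage 2 is itself unloaded: V_out = V_mid × R4/(R3+R4) = 1.115 × 39000/39180 = 1.11 V.

V_out ≈ 1.11 V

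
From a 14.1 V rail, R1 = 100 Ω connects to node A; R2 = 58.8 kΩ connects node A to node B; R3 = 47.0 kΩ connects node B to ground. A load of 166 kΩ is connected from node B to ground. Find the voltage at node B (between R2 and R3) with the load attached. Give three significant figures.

At node B, R3 is in parallel with the load: R3‖R_L = 36630 Ω.
Below node A the resistance is R2 + (R3‖R_L) = 95430 Ω, so V_A = 14.1 × 95430/95530 = 14.09 V.
Then V_B = V_A × (R3‖R_L)/(R2 + R3‖R_L) = 14.09 × 36630/95430 = 5.41 V.

V ≈ 5.41 V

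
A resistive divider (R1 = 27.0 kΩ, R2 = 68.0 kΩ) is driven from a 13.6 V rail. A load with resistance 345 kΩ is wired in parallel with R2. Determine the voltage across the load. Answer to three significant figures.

The load sits in parallel with R2: R2‖R_L = (68.0 × 345) / (68.0 + 345) = 56.80 kΩ.
V_out = 13.6 × 56.80 / (27.0 + 56.80) = 13.6 × 56.80/83.80 = 9.22 V.

V_out ≈ 9.22 V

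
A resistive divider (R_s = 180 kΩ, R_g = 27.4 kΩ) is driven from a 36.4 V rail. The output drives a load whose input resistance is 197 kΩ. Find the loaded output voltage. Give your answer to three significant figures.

The load sits in parallel with R_g: R_g‖R_L = (27.4 × 197) / (27.4 + 197) = 24.05 kΩ.
V_out = 36.4 × 24.05 / (180 + 24.05) = 36.4 × 24.05/204.1 = 4.29 V.
(Unloaded it would have been 4.81 V.)

V_out ≈ 4.29 V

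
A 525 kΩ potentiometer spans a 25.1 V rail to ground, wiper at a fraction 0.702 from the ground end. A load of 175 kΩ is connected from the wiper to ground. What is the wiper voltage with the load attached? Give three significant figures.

V ≈ 10.8 V

The wiper splits the pot into (1−α)R = 156.5 kΩ above and αR = 368.6 kΩ below.
Lower section ‖ load = 118.7 kΩ.
V_wiper = 25.1 × 118.7/(156.5 + 118.7) = 10.8 V.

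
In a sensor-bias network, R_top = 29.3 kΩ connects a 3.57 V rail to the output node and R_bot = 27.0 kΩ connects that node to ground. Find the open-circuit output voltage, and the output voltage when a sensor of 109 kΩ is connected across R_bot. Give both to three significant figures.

Open-circuit: V = 3.57 × 27.0/(29.3 + 27.0) = 1.71 V.
With the load, R_bot becomes R_bot‖R_L = 21.64 kΩ, so V = 3.57 × 21.64/50.94 = 1.52 V.

Unloaded: 1.71 V; loaded: 1.52 V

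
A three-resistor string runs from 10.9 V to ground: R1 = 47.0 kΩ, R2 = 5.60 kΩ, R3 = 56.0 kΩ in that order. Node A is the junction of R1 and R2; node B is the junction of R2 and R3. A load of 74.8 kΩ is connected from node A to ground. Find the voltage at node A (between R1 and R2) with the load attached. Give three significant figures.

V ≈ 4.56 V

Below node A the series string R2+R3 = 61.60 kΩ sits in parallel with the 74.8 kΩ load: 33.78 kΩ.
V_A = 10.9 × 33.78/(47.0 + 33.78) = 4.56 V.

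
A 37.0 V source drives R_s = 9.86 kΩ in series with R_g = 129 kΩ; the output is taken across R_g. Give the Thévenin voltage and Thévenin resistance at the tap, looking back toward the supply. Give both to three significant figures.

V_th is the open-circuit tap voltage: 37.0 × 129/(9.86 + 129) = 34.4 V.
With the supply zeroed, R_s and R_g appear in parallel from the tap: R_th = R_s‖R_g = (9.86 × 129)/138.9 = 9.16 kΩ.

V_th = 34.4 V, R_th = 9.16 kΩ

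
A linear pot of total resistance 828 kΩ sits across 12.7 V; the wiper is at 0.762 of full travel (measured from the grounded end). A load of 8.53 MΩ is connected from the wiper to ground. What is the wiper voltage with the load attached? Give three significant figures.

The wiper splits the pot into (1−α)R = 197.1 kΩ above and αR = 630.9 kΩ below.
Lower section ‖ load = 587.5 kΩ.
V_wiper = 12.7 × 587.5/(197.1 + 587.5) = 9.51 V.

V ≈ 9.51 V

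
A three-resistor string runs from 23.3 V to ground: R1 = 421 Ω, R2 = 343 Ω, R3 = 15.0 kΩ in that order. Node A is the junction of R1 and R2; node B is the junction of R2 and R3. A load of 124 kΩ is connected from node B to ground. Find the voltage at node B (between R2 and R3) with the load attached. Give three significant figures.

V ≈ 22.0 V

At node B, R3 is in parallel with the load: R3‖R_L = 13380 Ω.
Below node A the resistance is R2 + (R3‖R_L) = 13720 Ω, so V_A = 23.3 × 13720/14150 = 22.61 V.
Then V_B = V_A × (R3‖R_L)/(R2 + R3‖R_L) = 22.61 × 13380/13720 = 22.0 V.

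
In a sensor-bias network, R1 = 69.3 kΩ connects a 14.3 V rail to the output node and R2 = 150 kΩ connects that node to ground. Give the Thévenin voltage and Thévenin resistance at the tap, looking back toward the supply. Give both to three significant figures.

V_th = 9.78 V, R_th = 47.4 kΩ

V_th is the open-circuit tap voltage: 14.3 × 150/(69.3 + 150) = 9.78 V.
With the supply zeroed, R1 and R2 appear in parallel from the tap: R_th = R1‖R2 = (69.3 × 150)/219.3 = 47.4 kΩ.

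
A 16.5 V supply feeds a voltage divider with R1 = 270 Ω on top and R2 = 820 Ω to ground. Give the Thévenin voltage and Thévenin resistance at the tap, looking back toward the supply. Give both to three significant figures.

V_th = 12.4 V, R_th = 203 Ω

V_th is the open-circuit tap voltage: 16.5 × 820/(270 + 820) = 12.4 V.
With the supply zeroed, R1 and R2 appear in parallel from the tap: R_th = R1‖R2 = (270 × 820)/1090 = 203 Ω.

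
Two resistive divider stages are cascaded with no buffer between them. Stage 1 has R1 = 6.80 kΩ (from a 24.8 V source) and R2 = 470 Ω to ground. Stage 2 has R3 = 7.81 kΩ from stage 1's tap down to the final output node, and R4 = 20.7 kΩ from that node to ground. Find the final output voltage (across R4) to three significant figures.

Stage 2 presents R3+R4 = 28510 Ω as a load on stage 1's tap.
Stage 1's lower leg becomes R2‖(R3+R4) = 462.4 Ω, so V_mid = 24.8 × 462.4/7262 = 1.579 V.
Stage 2 is itself unloaded: V_out = V_mid × R4/(R3+R4) = 1.579 × 20700/28510 = 1.15 V.

V_out ≈ 1.15 V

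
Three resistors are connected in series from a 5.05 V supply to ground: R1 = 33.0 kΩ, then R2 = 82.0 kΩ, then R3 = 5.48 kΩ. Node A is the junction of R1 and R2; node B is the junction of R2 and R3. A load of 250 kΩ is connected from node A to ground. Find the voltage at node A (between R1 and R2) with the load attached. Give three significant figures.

V ≈ 3.35 V

Below node A the series string R2+R3 = 87.48 kΩ sits in parallel with the 250 kΩ load: 64.80 kΩ.
V_A = 5.05 × 64.80/(33.0 + 64.80) = 3.35 V.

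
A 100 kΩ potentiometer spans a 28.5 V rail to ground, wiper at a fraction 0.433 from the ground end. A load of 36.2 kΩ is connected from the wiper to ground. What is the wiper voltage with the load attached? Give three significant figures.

The wiper splits the pot into (1−α)R = 56.70 kΩ above and αR = 43.30 kΩ below.
Lower section ‖ load = 19.72 kΩ.
V_wiper = 28.5 × 19.72/(56.70 + 19.72) = 7.35 V.

V ≈ 7.35 V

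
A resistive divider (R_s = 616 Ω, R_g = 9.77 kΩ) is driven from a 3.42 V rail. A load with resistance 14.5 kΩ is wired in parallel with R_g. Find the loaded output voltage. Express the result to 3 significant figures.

V_out ≈ 3.09 V

The load sits in parallel with R_g: R_g‖R_L = (9770 × 14500) / (9770 + 14500) = 5837 Ω.
V_out = 3.42 × 5837 / (616 + 5837) = 3.42 × 5837/6453 = 3.09 V.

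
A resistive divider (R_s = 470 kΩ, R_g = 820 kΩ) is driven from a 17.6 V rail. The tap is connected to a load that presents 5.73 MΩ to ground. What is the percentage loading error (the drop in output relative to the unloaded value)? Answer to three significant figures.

4.96 %

The divider's output (Thévenin) resistance is R_s‖R_g = 298.8 kΩ.
Fractional drop under load = R_th/(R_th + R_L) = 298.8 / (298.8 + 5730) = 0.04956.
So the output falls by 4.96 %.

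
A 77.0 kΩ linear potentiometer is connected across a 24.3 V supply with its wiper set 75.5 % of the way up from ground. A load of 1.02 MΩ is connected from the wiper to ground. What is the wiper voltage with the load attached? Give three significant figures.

V ≈ 18.1 V

The wiper splits the pot into (1−α)R = 18.86 kΩ above and αR = 58.13 kΩ below.
Lower section ‖ load = 55.00 kΩ.
V_wiper = 24.3 × 55.00/(18.86 + 55.00) = 18.1 V.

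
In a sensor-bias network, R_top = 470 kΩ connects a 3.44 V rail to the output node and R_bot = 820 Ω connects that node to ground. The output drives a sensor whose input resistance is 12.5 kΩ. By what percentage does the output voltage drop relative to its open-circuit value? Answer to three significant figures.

The divider's output (Thévenin) resistance is R_top‖R_bot = 818.6 Ω.
Fractional drop under load = R_th/(R_th + R_L) = 818.6 / (818.6 + 12500) = 0.06146.
So the output falls by 6.15 %.

6.15 %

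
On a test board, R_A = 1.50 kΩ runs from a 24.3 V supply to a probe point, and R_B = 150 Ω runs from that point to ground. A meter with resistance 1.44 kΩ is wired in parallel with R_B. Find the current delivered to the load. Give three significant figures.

R_B‖R_L = 135.8 Ω; V_out = 24.3 × 135.8/1636 = 2.018 V.
I_L = V_out / R_L = 2.018 / 1.44 kΩ = 1.40 mA.

I_L ≈ 1.40 mA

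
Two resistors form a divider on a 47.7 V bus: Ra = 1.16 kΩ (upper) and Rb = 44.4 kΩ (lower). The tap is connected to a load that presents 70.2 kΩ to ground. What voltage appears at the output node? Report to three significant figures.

V_out ≈ 45.7 V

The load sits in parallel with Rb: Rb‖R_L = (44.4 × 70.2) / (44.4 + 70.2) = 27.20 kΩ.
V_out = 47.7 × 27.20 / (1.16 + 27.20) = 47.7 × 27.20/28.36 = 45.7 V.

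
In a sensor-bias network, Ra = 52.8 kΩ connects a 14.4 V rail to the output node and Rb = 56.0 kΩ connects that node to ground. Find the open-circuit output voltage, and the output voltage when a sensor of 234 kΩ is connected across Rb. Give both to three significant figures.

Open-circuit: V = 14.4 × 56.0/(52.8 + 56.0) = 7.41 V.
With the load, Rb becomes Rb‖R_L = 45.19 kΩ, so V = 14.4 × 45.19/97.99 = 6.64 V.

Unloaded: 7.41 V; loaded: 6.64 V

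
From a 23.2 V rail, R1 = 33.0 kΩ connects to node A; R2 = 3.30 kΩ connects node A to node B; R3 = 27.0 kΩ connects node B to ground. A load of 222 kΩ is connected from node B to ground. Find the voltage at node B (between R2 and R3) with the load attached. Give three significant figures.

V ≈ 9.25 V

At node B, R3 is in parallel with the load: R3‖R_L = 24.07 kΩ.
Below node A the resistance is R2 + (R3‖R_L) = 27.37 kΩ, so V_A = 23.2 × 27.37/60.37 = 10.52 V.
Then V_B = V_A × (R3‖R_L)/(R2 + R3‖R_L) = 10.52 × 24.07/27.37 = 9.25 V.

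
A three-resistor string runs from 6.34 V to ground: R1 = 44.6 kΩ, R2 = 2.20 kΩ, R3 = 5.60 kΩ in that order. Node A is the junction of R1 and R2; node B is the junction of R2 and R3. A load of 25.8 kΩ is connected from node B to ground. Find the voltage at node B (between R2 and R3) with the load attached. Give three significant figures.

At node B, R3 is in parallel with the load: R3‖R_L = 4.601 kΩ.
Below node A the resistance is R2 + (R3‖R_L) = 6.801 kΩ, so V_A = 6.34 × 6.801/51.40 = 0.8389 V.
Then V_B = V_A × (R3‖R_L)/(R2 + R3‖R_L) = 0.8389 × 4.601/6.801 = 0.568 V.

V ≈ 0.568 V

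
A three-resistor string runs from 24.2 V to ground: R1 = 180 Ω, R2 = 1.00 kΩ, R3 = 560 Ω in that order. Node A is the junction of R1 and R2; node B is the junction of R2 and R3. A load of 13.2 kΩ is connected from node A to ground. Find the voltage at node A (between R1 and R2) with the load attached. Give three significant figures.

Below node A the series string R2+R3 = 1560 Ω sits in parallel with the 13200 Ω load: 1395 Ω.
V_A = 24.2 × 1395/(180 + 1395) = 21.4 V.

V ≈ 21.4 V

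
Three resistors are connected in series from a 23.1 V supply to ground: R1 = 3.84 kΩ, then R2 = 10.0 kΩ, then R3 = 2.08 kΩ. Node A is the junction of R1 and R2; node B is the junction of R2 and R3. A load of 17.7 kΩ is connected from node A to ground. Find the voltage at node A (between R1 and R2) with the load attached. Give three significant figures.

V ≈ 15.1 V

Below node A the series string R2+R3 = 12.08 kΩ sits in parallel with the 17.7 kΩ load: 7.180 kΩ.
V_A = 23.1 × 7.180/(3.84 + 7.180) = 15.1 V.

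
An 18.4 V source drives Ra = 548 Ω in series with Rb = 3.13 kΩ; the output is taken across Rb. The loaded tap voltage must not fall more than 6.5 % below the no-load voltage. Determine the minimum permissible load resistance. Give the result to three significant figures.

Output resistance R_th = Ra‖Rb = (548 × 3130)/3678 = 466.4 Ω.
The fractional drop is R_th/(R_th + R_L); requiring this ≤ 0.0650 gives R_L ≥ R_th(1/0.0650 − 1) = 466.4 × 14.38 = 6.71 kΩ.

R_L(min) ≈ 6.71 kΩ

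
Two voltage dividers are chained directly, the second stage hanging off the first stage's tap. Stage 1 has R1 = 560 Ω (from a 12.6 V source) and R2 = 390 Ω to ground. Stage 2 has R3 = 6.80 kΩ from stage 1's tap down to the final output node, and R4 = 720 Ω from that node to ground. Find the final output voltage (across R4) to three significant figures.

V_out ≈ 0.481 V

Stage 2 presents R3+R4 = 7520 Ω as a load on stage 1's tap.
Stage 1's lower leg becomes R2‖(R3+R4) = 370.8 Ω, so V_mid = 12.6 × 370.8/930.8 = 5.019 V.
Stage 2 is itself unloaded: V_out = V_mid × R4/(R3+R4) = 5.019 × 720/7520 = 0.481 V.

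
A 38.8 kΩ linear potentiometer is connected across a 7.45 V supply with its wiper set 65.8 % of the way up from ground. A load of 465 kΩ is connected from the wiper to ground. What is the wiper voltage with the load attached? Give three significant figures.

V ≈ 4.81 V

The wiper splits the pot into (1−α)R = 13.27 kΩ above and αR = 25.53 kΩ below.
Lower section ‖ load = 24.20 kΩ.
V_wiper = 7.45 × 24.20/(13.27 + 24.20) = 4.81 V.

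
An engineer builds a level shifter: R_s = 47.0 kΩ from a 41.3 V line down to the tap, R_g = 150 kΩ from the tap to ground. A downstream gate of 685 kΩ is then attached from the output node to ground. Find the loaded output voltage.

The load sits in parallel with R_g: R_g‖R_L = (150 × 685) / (150 + 685) = 123.1 kΩ.
V_out = 41.3 × 123.1 / (47.0 + 123.1) = 41.3 × 123.1/170.1 = 29.9 V.

V_out ≈ 29.9 V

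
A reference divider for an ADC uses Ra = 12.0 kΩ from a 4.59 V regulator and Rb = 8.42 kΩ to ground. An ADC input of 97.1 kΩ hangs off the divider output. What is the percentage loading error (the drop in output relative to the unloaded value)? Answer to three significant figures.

The divider's output (Thévenin) resistance is Ra‖Rb = 4.948 kΩ.
Fractional drop under load = R_th/(R_th + R_L) = 4.948 / (4.948 + 97.1) = 0.04849.
So the output falls by 4.85 %.

4.85 %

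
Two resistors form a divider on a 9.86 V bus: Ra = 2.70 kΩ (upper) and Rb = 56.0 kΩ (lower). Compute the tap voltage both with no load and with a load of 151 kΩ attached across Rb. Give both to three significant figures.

Unloaded: 9.41 V; loaded: 9.25 V

Open-circuit: V = 9.86 × 56.0/(2.70 + 56.0) = 9.41 V.
With the load, Rb becomes Rb‖R_L = 40.85 kΩ, so V = 9.86 × 40.85/43.55 = 9.25 V.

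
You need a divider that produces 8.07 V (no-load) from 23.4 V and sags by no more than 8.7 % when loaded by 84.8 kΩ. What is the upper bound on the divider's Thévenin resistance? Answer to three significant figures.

R_th ≤ 8.08 kΩ

Loading drop = R_th/(R_th + R_L) ≤ 0.0870, so R_th ≤ R_L · ε/(1−ε) = 84.8 kΩ × 0.0870/0.9130 = 8.08 kΩ.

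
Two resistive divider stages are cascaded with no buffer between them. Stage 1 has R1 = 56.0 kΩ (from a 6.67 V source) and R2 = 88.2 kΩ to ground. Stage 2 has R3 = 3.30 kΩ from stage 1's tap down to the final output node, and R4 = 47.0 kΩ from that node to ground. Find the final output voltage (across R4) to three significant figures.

V_out ≈ 2.27 V

Stage 2 presents R3+R4 = 50.30 kΩ as a load on stage 1's tap.
Stage 1's lower leg becomes R2‖(R3+R4) = 32.03 kΩ, so V_mid = 6.67 × 32.03/88.03 = 2.427 V.
Stage 2 is itself unloaded: V_out = V_mid × R4/(R3+R4) = 2.427 × 47.0/50.30 = 2.27 V.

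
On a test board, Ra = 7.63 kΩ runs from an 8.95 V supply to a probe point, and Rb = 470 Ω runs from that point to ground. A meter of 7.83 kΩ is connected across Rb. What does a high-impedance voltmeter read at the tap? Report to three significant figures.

The load sits in parallel with Rb: Rb‖R_L = (470 × 7830) / (470 + 7830) = 443.4 Ω.
V_out = 8.95 × 443.4 / (7630 + 443.4) = 8.95 × 443.4/8073 = 0.492 V.
(Unloaded it would have been 0.519 V.)

V_out ≈ 0.492 V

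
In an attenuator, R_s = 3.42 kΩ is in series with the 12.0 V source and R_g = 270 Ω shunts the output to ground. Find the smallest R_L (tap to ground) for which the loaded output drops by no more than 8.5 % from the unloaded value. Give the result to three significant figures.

Output resistance R_th = R_s‖R_g = (3420 × 270)/3690 = 250.2 Ω.
The fractional drop is R_th/(R_th + R_L); requiring this ≤ 0.0850 gives R_L ≥ R_th(1/0.0850 − 1) = 250.2 × 10.76 = 2.69 kΩ.

R_L(min) ≈ 2.69 kΩ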